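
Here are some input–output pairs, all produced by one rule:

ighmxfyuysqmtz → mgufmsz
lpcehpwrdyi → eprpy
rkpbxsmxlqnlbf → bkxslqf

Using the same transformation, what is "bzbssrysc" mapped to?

The transformation: keep every other character starting from the second (positions 2nd, 4th, 6th, ...), then swap each adjacent pair of characters (1↔2, 3↔4, ...).
Starting from "bzbssrysc": after the first operation, "zsrs"; after the second, "szsr".

szsr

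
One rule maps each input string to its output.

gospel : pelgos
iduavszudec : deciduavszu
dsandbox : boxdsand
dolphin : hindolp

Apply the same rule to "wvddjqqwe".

In each case the input is transformed by: move the last 3 characters to the front (rotate right by 3).
Applying that to "wvddjqqwe" gives "qwewvddjq".

qwewvddjq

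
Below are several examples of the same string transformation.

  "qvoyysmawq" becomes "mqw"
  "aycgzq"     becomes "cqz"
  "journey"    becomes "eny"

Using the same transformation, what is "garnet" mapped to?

The transformation: swap each adjacent pair of characters (1↔2, 3↔4, ...), then keep only the last 3 characters.
On "garnet" that produces "rte".

rte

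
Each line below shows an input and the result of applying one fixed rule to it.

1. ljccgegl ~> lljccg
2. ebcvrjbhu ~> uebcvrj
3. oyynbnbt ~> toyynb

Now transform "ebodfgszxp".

pebodfgs

The pattern: move the last 3 characters to the front (rotate right by 3), then delete the first 2 characters.
Applying both steps to "ebodfgszxp": "zxpebodfgs", then "pebodfgs".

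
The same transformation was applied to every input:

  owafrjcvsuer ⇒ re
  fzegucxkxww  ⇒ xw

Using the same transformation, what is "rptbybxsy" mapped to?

Rule — swap each adjacent pair of characters (1↔2, 3↔4, ...), then keep only the last 2 characters.
So "rptbybxsy" becomes "xy".

xy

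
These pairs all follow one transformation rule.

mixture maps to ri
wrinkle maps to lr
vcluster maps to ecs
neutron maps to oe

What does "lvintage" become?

Rule — move the last 3 characters to the front (rotate right by 3), then keep one character in every 3, starting at position 2 (positions 2nd, 5th, 8th, ...).
"lvintage" → "gvt".

gvt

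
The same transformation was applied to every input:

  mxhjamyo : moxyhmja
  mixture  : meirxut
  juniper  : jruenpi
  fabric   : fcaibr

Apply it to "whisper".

wrheips

Rule — take characters alternately from the front and the back (1st, last, 2nd, 2nd-last, ...).
For "whisper" the result is "wrheips".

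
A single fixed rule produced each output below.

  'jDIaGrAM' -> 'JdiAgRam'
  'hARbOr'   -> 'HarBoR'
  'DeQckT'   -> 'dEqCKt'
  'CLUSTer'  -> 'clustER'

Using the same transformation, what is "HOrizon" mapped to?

hoRIZON

The rule is to flip the case of every letter.
For "HOrizon" the result is "hoRIZON".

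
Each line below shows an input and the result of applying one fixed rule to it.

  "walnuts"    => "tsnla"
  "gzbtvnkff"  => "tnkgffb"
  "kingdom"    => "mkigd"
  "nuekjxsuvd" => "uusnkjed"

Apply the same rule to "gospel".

olge

The rule is to sort the characters into reverse alphabetical order, then delete the first 2 characters.
"gospel" → "olge".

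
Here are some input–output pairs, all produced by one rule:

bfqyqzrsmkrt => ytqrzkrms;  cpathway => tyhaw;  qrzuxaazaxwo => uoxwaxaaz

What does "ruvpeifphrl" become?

Rule — delete the first 3 characters, then take characters alternately from the front and the back (1st, last, 2nd, 2nd-last, ...).
Doing the same to "ruvpeifphrl": "plerihfp".

plerihfp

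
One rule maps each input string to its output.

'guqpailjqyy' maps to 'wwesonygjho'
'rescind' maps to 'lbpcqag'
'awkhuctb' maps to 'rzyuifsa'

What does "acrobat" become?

Each output is the input with this applied: move the last 2 characters to the front (rotate right by 2), then shift every letter 2 places backward in the alphabet (wrapping around).
Starting from "acrobat": after the first operation, "atacrob"; after the second, "yryapmz".

yryapmz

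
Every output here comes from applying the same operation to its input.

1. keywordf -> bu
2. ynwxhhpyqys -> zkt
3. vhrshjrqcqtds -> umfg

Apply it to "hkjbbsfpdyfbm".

mvge

In each case the input is transformed by: keep one character in every 3, starting at position 3 (positions 3rd, 6th, 9th, ...), then shift every letter 3 places forward in the alphabet (wrapping around).
Working it through for "hkjbbsfpdyfbm": intermediate "jsdb", final "mvge".
(Check on "ynwxhhpyqys": → "whq" → "zkt" ✓)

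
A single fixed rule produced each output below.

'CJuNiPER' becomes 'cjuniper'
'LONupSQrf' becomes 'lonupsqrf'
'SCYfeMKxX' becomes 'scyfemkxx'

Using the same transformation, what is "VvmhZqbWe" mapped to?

vvmhzqbwe

In each case the input is transformed by: convert every letter to lowercase.
For "VvmhZqbWe" the result is "vvmhzqbwe".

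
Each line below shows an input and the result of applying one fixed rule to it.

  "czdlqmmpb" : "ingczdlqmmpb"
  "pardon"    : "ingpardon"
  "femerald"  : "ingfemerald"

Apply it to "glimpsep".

ingglimpsep

Each output is the input with this applied: prepend "ing".
On "glimpsep" that produces "ingglimpsep".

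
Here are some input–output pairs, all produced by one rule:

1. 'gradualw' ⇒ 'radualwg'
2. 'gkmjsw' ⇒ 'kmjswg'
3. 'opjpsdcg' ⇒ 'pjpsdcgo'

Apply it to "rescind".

escindr

Each output is the input with this applied: move the first character to the end.
So "rescind" becomes "escindr".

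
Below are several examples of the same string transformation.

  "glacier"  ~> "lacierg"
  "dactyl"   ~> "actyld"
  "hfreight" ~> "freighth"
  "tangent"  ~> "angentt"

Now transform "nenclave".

Each output is the input with this applied: move the first character to the end.
On "nenclave" that produces "enclaven".

enclaven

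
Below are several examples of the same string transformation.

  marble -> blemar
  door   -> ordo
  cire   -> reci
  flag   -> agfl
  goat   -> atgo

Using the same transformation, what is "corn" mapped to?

Looking at the pairs, the operation is to swap the front and back halves of the string.
Applying that to "corn" gives "rnco".

rnco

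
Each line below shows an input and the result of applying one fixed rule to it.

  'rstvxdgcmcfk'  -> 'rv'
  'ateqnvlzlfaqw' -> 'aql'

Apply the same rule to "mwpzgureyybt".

Rule — keep one character in every 3, starting at position 1 (positions 1st, 4th, 7th, ...), then delete the last 2 characters.
Starting from "mwpzgureyybt": after the first operation, "mzry"; after the second, "mz".

mz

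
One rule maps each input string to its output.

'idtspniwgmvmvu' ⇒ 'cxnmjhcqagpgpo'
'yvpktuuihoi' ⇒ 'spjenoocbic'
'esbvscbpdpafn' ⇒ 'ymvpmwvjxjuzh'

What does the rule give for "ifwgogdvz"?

czqaiaxpt

The transformation: shift every letter 6 places backward in the alphabet (wrapping around).
"ifwgogdvz" → "czqaiaxpt".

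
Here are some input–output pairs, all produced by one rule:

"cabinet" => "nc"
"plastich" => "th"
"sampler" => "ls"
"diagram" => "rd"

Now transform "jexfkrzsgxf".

ksf

Looking at the pairs, the operation is to move the first 2 characters to the end (rotate left by 2), then keep one character in every 3, starting at position 3 (positions 3rd, 6th, 9th, ...).
For "jexfkrzsgxf", step one produces "xfkrzsgxfje"; step two turns that into "ksf".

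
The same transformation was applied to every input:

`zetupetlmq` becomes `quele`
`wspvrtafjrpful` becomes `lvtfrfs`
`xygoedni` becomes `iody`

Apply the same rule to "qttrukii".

The transformation: keep every other character starting from the second (positions 2nd, 4th, 6th, ...), then swap the first and last characters.
Working it through for "qttrukii": intermediate "trki", final "irkt".

irkt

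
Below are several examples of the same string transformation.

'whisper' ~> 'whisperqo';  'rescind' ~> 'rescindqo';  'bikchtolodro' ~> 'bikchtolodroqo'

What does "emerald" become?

emeraldqo

In each case the input is transformed by: append "qo".
"emerald" → "emeraldqo".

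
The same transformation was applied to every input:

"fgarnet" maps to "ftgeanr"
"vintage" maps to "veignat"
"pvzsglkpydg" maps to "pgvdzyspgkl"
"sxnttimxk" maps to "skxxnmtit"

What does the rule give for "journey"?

What's happening: take characters alternately from the front and the back (1st, last, 2nd, 2nd-last, ...).
On "journey" that produces "jyoeunr".

jyoeunr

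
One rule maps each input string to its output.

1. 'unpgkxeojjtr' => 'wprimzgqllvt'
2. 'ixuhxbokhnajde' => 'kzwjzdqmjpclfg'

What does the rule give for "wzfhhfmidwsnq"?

What's happening: shift every letter 2 places forward in the alphabet (wrapping around).
Applying that to "wzfhhfmidwsnq" gives "ybhjjhokfyups".

ybhjjhokfyups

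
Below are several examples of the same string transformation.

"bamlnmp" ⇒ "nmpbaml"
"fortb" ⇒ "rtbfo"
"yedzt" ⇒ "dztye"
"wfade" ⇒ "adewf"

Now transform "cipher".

hercip

What's happening: move the last 3 characters to the front (rotate right by 3).
Doing the same to "cipher": "hercip".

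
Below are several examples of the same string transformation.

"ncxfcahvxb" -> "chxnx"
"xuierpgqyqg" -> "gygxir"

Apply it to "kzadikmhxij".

mxjkai

Rule — keep every other character starting from the first (positions 1st, 3rd, 5th, ...), then move the last 3 characters to the front (rotate right by 3).
On "kzadikmhxij" that produces "mxjkai".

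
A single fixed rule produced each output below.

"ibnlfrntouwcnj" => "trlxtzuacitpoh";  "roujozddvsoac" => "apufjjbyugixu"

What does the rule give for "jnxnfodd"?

dtlujjpt

What's happening: shift every letter 6 places forward in the alphabet (wrapping around), then move the first 2 characters to the end (rotate left by 2).
Starting from "jnxnfodd": after the first operation, "ptdtlujj"; after the second, "dtlujjpt".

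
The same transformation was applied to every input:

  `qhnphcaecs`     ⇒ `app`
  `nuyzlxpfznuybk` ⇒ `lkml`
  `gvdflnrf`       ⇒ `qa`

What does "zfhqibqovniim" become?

The rule is to shift every letter 13 places forward in the alphabet (wrapping around) — i.e. ROT13, then keep one character in every 3, starting at position 3 (positions 3rd, 6th, 9th, ...).
For "zfhqibqovniim", step one produces "msudvodbiavvz"; step two turns that into "uoiv".
(Check on "nuyzlxpfznuybk": → "ahlmykcsmahlox" → "lkml" ✓)

uoiv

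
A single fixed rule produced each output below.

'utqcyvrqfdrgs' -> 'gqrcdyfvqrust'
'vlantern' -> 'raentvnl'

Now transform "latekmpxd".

In each case the input is transformed by: take characters alternately from the front and the back (1st, last, 2nd, 2nd-last, ...), then move the first 3 characters to the end (rotate left by 3).
So "latekmpxd" becomes "xtpemklda".
(Check on "utqcyvrqfdrgs": → "ustgqrcdyfvqr" → "gqrcdyfvqrust" ✓)

xtpemklda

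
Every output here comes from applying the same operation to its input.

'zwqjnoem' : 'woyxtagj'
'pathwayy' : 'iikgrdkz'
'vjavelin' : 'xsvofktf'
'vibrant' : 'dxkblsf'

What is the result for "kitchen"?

The transformation: shift every letter 10 places forward in the alphabet (wrapping around), then reverse the string.
Working it through for "kitchen": intermediate "usdmrox", final "xormdsu".
(Check on "pathwayy": → "zkdrgkii" → "iikgrdkz" ✓)

xormdsu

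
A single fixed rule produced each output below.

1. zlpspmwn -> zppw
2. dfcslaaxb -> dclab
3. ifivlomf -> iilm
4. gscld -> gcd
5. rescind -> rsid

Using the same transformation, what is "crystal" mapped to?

What's happening: keep every other character starting from the first (positions 1st, 3rd, 5th, ...).
Doing the same to "crystal": "cytl".

cytl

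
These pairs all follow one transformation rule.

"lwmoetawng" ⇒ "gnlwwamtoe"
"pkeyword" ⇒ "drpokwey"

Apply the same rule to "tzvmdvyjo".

ojtyzvvdm

Each output is the input with this applied: move the last character to the front, then take characters alternately from the front and the back (1st, last, 2nd, 2nd-last, ...).
On "tzvmdvyjo": the first step gives "otzvmdvyj", and the second then gives "ojtyzvvdm".
(Check on "lwmoetawng": → "glwmoetawn" → "gnlwwamtoe" ✓)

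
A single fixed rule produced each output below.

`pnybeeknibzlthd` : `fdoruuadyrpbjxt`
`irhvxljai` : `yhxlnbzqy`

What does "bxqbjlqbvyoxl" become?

rngrzbgrloenb

In each case the input is transformed by: shift every letter 10 places backward in the alphabet (wrapping around).
Doing the same to "bxqbjlqbvyoxl": "rngrzbgrloenb".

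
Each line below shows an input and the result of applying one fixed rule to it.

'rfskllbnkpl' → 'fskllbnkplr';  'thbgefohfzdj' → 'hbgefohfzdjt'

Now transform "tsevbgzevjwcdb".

The pattern: move the first character to the end.
"tsevbgzevjwcdb" → "sevbgzevjwcdbt".

sevbgzevjwcdbt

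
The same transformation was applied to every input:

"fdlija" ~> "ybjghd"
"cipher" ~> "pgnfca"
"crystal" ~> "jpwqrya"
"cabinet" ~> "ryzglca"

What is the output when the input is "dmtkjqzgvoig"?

ekrihoxetmgb

Each output is the input with this applied: swap the first and last characters, then shift every letter 2 places backward in the alphabet (wrapping around).
"dmtkjqzgvoig" → "gmtkjqzgvoid" → "ekrihoxetmgb".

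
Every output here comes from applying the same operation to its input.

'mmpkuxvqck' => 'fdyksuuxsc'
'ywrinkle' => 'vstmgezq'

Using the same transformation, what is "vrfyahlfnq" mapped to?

What's happening: swap the front and back halves of the string, then shift every letter 8 places forward in the alphabet (wrapping around).
Working it through for "vrfyahlfnq": intermediate "hlfnqvrfya", final "ptnvydzngi".

ptnvydzngi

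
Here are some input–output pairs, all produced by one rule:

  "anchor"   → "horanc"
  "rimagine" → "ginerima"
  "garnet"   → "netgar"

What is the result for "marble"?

The transformation: swap the front and back halves of the string.
"marble" → "blemar".

blemar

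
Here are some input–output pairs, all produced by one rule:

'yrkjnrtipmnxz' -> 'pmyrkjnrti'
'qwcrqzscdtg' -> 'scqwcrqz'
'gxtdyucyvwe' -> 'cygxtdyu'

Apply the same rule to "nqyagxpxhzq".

The rule is to delete the last 3 characters, then move the last 2 characters to the front (rotate right by 2).
Starting from "nqyagxpxhzq": after the first operation, "nqyagxpx"; after the second, "pxnqyagx".

pxnqyagx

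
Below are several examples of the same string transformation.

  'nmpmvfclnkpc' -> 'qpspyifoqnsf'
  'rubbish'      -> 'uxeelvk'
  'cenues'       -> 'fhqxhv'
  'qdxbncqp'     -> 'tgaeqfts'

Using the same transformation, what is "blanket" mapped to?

The pattern: shift every letter 3 places forward in the alphabet (wrapping around).
So "blanket" becomes "eodqnhw".

eodqnhw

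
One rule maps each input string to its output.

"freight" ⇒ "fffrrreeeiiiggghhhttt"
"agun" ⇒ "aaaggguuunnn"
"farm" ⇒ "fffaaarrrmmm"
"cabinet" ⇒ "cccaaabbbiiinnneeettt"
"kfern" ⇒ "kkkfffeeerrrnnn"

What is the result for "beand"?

bbbeeeaaannnddd

The rule is to repeat every character 3 times.
Doing the same to "beand": "bbbeeeaaannnddd".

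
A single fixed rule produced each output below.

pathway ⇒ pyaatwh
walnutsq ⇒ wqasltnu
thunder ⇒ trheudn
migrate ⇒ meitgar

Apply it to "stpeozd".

The pattern: take characters alternately from the front and the back (1st, last, 2nd, 2nd-last, ...).
Applying that to "stpeozd" gives "sdtzpoe".

sdtzpoe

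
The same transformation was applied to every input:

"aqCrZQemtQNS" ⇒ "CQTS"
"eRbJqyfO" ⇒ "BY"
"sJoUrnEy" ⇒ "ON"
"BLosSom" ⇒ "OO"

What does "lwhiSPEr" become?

HP

Rule — keep one character in every 3, starting at position 3 (positions 3rd, 6th, 9th, ...), then convert every letter to uppercase.
On "lwhiSPEr": the first step gives "hP", and the second then gives "HP".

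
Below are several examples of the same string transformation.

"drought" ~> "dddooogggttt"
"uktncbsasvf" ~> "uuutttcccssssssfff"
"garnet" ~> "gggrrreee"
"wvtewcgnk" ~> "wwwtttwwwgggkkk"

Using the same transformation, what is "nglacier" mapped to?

The transformation: keep every other character starting from the first (positions 1st, 3rd, 5th, ...), then repeat every character 3 times.
For "nglacier", step one produces "nlce"; step two turns that into "nnnlllccceee".

nnnlllccceee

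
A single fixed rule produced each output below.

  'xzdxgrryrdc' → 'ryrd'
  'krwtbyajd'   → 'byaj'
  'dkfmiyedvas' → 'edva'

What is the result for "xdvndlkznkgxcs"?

In each case the input is transformed by: move the last character to the front, then keep only the last 4 characters.
"xdvndlkznkgxcs" → "sxdvndlkznkgxc" → "kgxc".

kgxc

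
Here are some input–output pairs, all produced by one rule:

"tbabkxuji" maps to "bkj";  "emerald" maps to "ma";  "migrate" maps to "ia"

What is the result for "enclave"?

na

In each case the input is transformed by: keep one character in every 3, starting at position 2 (positions 2nd, 5th, 8th, ...).
Doing the same to "enclave": "na".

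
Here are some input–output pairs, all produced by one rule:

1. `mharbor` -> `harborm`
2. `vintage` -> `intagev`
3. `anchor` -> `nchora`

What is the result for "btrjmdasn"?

In each case the input is transformed by: move the first character to the end.
So "btrjmdasn" becomes "trjmdasnb".

trjmdasnb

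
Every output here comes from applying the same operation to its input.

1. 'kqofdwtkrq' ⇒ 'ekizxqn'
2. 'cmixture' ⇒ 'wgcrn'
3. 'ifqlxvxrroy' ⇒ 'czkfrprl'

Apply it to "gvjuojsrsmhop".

apdoidmlmg

The pattern: shift every letter 6 places backward in the alphabet (wrapping around), then delete the last 3 characters.
Starting from "gvjuojsrsmhop": after the first operation, "apdoidmlmgbij"; after the second, "apdoidmlmg".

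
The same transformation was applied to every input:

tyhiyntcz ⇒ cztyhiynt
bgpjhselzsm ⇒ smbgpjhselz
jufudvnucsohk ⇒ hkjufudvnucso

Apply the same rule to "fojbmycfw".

fwfojbmyc

Looking at the pairs, the operation is to move the last 2 characters to the front (rotate right by 2).
On "fojbmycfw" that produces "fwfojbmyc".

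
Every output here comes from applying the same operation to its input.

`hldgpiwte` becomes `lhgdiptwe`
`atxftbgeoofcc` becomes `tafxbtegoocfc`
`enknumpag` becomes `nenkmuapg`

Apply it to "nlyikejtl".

Rule — swap each adjacent pair of characters (1↔2, 3↔4, ...).
"nlyikejtl" → "lniyektjl".

lniyektjl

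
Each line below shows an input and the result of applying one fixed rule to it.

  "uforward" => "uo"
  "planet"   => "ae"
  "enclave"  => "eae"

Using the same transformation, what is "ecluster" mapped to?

The rule is to keep every other character starting from the first (positions 1st, 3rd, 5th, ...), then keep only the vowels.
On "ecluster" that produces "ee".
(Check on "uforward": → "uowr" → "uo" ✓)

ee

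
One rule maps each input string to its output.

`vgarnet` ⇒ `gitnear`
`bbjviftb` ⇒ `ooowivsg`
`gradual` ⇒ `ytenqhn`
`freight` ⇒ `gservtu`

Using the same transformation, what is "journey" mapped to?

lwbhear

The rule is to move the last character to the front, then shift every letter 13 places forward in the alphabet (wrapping around) — i.e. ROT13.
Starting from "journey": after the first operation, "yjourne"; after the second, "lwbhear".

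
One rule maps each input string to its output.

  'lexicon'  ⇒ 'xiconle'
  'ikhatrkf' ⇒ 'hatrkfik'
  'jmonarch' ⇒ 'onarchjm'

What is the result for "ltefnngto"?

Each output is the input with this applied: move the first 2 characters to the end (rotate left by 2).
"ltefnngto" → "efnngtolt".

efnngtolt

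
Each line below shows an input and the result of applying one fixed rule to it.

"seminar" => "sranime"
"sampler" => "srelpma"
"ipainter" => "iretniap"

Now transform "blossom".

bmossol

Rule — move the first character to the end, then reverse the string.
Applying both steps to "blossom": "lossomb", then "bmossol".
(Check on "seminar": → "eminars" → "sranime" ✓)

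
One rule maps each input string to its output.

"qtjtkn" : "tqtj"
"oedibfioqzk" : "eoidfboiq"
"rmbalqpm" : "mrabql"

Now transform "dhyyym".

Each output is the input with this applied: delete the last 2 characters, then swap each adjacent pair of characters (1↔2, 3↔4, ...).
On "dhyyym": the first step gives "dhyy", and the second then gives "hdyy".

hdyy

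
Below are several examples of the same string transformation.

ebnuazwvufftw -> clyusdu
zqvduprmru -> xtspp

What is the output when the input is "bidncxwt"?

zbau

In each case the input is transformed by: keep every other character starting from the first (positions 1st, 3rd, 5th, ...), then shift every letter 2 places backward in the alphabet (wrapping around).
Working it through for "bidncxwt": intermediate "bdcw", final "zbau".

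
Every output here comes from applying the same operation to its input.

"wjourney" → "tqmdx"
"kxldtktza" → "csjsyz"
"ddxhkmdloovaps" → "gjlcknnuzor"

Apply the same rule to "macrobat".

qnazs

The pattern: shift every letter 1 place backward in the alphabet (wrapping around), then delete the first 3 characters.
On "macrobat": the first step gives "lzbqnazs", and the second then gives "qnazs".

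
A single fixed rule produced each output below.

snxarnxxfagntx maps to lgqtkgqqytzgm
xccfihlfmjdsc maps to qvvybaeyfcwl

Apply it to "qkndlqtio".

In each case the input is transformed by: shift every letter 7 places backward in the alphabet (wrapping around), then delete the last character.
"qkndlqtio" → "jdgwejmbh" → "jdgwejmb".
(Check on "xccfihlfmjdsc": → "qvvybaeyfcwlv" → "qvvybaeyfcwl" ✓)

jdgwejmb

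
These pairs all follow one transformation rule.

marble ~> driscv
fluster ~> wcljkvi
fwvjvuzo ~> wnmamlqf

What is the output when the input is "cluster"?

tcljkvi

The rule is to shift every letter 9 places backward in the alphabet (wrapping around).
Applying that to "cluster" gives "tcljkvi".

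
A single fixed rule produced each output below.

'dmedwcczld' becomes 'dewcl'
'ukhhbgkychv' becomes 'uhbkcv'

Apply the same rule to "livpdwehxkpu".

lvdexp

Each output is the input with this applied: keep every other character starting from the first (positions 1st, 3rd, 5th, ...).
"livpdwehxkpu" → "lvdexp".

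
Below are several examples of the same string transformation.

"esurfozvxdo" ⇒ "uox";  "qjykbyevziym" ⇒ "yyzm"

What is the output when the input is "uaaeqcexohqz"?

In each case the input is transformed by: keep one character in every 3, starting at position 3 (positions 3rd, 6th, 9th, ...).
"uaaeqcexohqz" → "acoz".

acoz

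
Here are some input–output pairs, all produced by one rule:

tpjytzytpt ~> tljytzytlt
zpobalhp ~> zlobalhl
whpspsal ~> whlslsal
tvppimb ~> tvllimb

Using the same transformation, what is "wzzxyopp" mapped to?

wzzxyoll

What's happening: replace every "p" with "l".
On "wzzxyopp" that produces "wzzxyoll".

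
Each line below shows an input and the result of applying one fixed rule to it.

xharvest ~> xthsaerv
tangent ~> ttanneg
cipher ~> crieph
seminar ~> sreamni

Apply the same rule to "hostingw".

hwogsnti

Each output is the input with this applied: take characters alternately from the front and the back (1st, last, 2nd, 2nd-last, ...).
Applying that to "hostingw" gives "hwogsnti".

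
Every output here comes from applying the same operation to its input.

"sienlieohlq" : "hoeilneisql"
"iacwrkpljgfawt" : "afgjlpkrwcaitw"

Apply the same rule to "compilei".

lipmocie

The transformation: reverse the string, then move the first 2 characters to the end (rotate left by 2).
On "compilei": the first step gives "ielipmoc", and the second then gives "lipmocie".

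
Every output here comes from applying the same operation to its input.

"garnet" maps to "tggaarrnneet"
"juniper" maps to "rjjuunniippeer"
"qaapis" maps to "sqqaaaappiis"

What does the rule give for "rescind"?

drreesscciinnd

The rule is to double every character, then move the last character to the front.
Starting from "rescind": after the first operation, "rreesscciinndd"; after the second, "drreesscciinnd".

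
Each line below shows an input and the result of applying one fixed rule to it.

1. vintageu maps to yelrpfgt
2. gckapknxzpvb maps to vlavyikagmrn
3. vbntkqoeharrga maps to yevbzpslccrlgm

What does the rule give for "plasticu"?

ldetnfaw

The rule is to shift every letter 11 places forward in the alphabet (wrapping around), then move the first 2 characters to the end (rotate left by 2).
For "plasticu" the result is "ldetnfaw".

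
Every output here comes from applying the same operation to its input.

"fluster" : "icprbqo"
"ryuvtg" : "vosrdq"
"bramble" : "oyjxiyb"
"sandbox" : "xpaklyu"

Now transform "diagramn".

Looking at the pairs, the operation is to swap each adjacent pair of characters (1↔2, 3↔4, ...), then shift every letter 3 places backward in the alphabet (wrapping around).
Starting from "diagramn": after the first operation, "idgaarnm"; after the second, "fadxxokj".

fadxxokj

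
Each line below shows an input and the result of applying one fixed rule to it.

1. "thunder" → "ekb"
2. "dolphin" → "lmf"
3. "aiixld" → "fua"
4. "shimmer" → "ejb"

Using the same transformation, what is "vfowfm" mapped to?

The pattern: shift every letter 3 places backward in the alphabet (wrapping around), then keep every other character starting from the second (positions 2nd, 4th, 6th, ...).
Working it through for "vfowfm": intermediate "scltcj", final "ctj".

ctj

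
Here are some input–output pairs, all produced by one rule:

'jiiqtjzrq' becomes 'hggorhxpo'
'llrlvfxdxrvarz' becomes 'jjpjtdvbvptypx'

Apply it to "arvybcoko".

Looking at the pairs, the operation is to shift every letter 2 places backward in the alphabet (wrapping around).
On "arvybcoko" that produces "yptwzamim".

yptwzamim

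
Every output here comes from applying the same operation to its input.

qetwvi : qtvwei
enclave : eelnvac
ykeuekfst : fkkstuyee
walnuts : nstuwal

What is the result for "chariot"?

hiortac

Rule — sort the characters into alphabetical order, then move the first 2 characters to the end (rotate left by 2).
"chariot" → "achiort" → "hiortac".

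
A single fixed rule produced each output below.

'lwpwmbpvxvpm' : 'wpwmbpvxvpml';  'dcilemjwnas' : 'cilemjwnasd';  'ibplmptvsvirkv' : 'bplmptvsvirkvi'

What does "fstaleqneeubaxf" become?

In each case the input is transformed by: move the first character to the end.
Applying that to "fstaleqneeubaxf" gives "staleqneeubaxff".

staleqneeubaxff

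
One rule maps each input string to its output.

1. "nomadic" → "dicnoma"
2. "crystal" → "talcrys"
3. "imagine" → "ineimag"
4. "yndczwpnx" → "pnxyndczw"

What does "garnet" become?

The transformation: move the last 3 characters to the front (rotate right by 3).
So "garnet" becomes "netgar".

netgar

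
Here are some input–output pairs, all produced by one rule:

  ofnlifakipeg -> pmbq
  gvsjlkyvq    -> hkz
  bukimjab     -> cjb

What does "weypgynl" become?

The rule is to keep one character in every 3, starting at position 1 (positions 1st, 4th, 7th, ...), then shift every letter 1 place forward in the alphabet (wrapping around).
"weypgynl" → "wpn" → "xqo".

xqo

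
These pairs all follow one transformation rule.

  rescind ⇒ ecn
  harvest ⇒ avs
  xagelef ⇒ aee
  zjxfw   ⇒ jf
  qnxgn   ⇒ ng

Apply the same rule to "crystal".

rsa

In each case the input is transformed by: keep every other character starting from the second (positions 2nd, 4th, 6th, ...).
So "crystal" becomes "rsa".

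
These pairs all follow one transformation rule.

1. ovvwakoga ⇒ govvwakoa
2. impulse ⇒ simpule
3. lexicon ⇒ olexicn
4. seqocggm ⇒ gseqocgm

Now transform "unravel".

The transformation: move the last character to the front, then swap the first and last characters.
For "unravel" the result is "eunravl".

eunravl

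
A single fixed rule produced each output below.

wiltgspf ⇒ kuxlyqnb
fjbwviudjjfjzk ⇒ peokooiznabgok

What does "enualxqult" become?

yqzvcqfzsj

The rule is to shift every letter 5 places forward in the alphabet (wrapping around), then reverse the string.
"enualxqult" → "yqzvcqfzsj".
(Check on "fjbwviudjjfjzk": → "kogbanziookoep" → "peokooiznabgok" ✓)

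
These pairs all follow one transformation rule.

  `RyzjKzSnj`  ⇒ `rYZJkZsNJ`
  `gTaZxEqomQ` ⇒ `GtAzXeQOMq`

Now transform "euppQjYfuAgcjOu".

EUPPqJyFUaGCJoU

The rule is to flip the case of every letter.
Doing the same to "euppQjYfuAgcjOu": "EUPPqJyFUaGCJoU".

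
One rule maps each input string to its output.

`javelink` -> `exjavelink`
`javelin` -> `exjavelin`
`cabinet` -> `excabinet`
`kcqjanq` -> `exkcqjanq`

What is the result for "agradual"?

The transformation: prepend "ex".
So "agradual" becomes "exagradual".

exagradual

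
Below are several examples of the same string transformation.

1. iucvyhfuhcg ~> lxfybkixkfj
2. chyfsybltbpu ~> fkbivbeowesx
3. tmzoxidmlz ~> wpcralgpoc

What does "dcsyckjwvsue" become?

Looking at the pairs, the operation is to shift every letter 3 places forward in the alphabet (wrapping around).
Doing the same to "dcsyckjwvsue": "gfvbfnmzyvxh".

gfvbfnmzyvxh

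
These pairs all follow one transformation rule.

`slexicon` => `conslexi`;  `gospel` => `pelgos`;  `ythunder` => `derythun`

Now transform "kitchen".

Looking at the pairs, the operation is to move the last 3 characters to the front (rotate right by 3).
On "kitchen" that produces "henkitc".

henkitc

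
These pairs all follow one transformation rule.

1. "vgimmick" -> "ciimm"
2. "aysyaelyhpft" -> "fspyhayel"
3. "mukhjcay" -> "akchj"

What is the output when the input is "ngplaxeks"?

Each output is the input with this applied: take characters alternately from the front and the back (1st, last, 2nd, 2nd-last, ...), then delete the first 3 characters.
For "ngplaxeks", step one produces "nsgkpelxa"; step two turns that into "kpelxa".

kpelxa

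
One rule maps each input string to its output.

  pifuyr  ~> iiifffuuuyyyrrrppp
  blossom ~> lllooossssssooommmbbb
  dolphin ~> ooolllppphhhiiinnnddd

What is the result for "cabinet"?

Each output is the input with this applied: move the first character to the end, then repeat every character 3 times.
On "cabinet" that produces "aaabbbiiinnneeetttccc".

aaabbbiiinnneeetttccc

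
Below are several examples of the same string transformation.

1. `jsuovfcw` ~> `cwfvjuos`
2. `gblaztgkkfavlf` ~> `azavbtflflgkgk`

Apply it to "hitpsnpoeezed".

The transformation: sort the characters into alphabetical order, then take characters alternately from the front and the back (1st, last, 2nd, 2nd-last, ...).
On "hitpsnpoeezed": the first step gives "deeehinoppstz", and the second then gives "dzetesephpion".
(Check on "jsuovfcw": → "cfjosuvw" → "cwfvjuos" ✓)

dzetesephpion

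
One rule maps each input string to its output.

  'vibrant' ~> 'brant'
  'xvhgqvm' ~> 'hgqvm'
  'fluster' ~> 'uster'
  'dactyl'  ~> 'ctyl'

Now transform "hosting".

sting

Rule — delete the first 2 characters.
Doing the same to "hosting": "sting".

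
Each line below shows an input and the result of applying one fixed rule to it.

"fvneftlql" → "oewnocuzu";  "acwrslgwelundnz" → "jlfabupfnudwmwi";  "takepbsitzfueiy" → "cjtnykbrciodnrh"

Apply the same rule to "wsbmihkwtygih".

fbkvrqtfchprq

Looking at the pairs, the operation is to shift every letter 9 places forward in the alphabet (wrapping around).
Applying that to "wsbmihkwtygih" gives "fbkvrqtfchprq".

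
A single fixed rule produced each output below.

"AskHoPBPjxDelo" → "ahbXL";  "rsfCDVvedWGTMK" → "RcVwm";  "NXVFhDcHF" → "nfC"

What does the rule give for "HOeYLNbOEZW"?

hyBz

Looking at the pairs, the operation is to flip the case of every letter, then keep one character in every 3, starting at position 1 (positions 1st, 4th, 7th, ...).
Starting from "HOeYLNbOEZW": after the first operation, "hoEylnBoezw"; after the second, "hyBz".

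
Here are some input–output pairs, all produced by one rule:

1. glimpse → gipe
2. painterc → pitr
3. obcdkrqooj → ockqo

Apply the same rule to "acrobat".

arbt

In each case the input is transformed by: keep every other character starting from the first (positions 1st, 3rd, 5th, ...).
Doing the same to "acrobat": "arbt".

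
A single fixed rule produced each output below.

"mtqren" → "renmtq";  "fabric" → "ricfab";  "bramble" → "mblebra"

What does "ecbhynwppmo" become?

Looking at the pairs, the operation is to move the first 3 characters to the end (rotate left by 3).
So "ecbhynwppmo" becomes "hynwppmoecb".

hynwppmoecb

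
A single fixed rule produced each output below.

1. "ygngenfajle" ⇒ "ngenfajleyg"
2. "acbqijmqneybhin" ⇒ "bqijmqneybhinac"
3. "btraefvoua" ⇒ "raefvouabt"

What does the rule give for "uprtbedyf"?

rtbedyfup

In each case the input is transformed by: move the first 2 characters to the end (rotate left by 2).
For "uprtbedyf" the result is "rtbedyfup".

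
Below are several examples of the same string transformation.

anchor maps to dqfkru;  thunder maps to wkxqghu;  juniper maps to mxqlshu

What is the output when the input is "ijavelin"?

lmdyholq

The rule is to shift every letter 3 places forward in the alphabet (wrapping around).
On "ijavelin" that produces "lmdyholq".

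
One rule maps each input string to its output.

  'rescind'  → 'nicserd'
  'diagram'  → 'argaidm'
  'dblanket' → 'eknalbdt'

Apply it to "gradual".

audargl

What's happening: move the last character to the front, then reverse the string.
Applying both steps to "gradual": "lgradua", then "audargl".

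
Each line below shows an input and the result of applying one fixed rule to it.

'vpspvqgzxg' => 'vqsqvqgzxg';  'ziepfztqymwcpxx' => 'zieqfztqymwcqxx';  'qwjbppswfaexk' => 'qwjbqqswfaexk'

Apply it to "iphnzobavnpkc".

Each output is the input with this applied: replace every "p" with "q".
On "iphnzobavnpkc" that produces "iqhnzobavnqkc".

iqhnzobavnqkc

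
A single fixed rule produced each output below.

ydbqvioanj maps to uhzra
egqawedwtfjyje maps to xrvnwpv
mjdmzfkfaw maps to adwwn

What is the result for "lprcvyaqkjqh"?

The rule is to shift every letter 9 places backward in the alphabet (wrapping around), then keep every other character starting from the second (positions 2nd, 4th, 6th, ...).
On "lprcvyaqkjqh": the first step gives "cgitmprhbahy", and the second then gives "gtphay".

gtphay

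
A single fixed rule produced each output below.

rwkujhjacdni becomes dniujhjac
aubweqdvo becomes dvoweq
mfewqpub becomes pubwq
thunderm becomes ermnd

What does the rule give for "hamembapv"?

apvemb

Looking at the pairs, the operation is to delete the first 3 characters, then move the last 3 characters to the front (rotate right by 3).
"hamembapv" → "apvemb".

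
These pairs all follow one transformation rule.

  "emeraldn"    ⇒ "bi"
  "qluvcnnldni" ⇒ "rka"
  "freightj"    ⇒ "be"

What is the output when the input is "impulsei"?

mp

What's happening: keep one character in every 3, starting at position 3 (positions 3rd, 6th, 9th, ...), then shift every letter 3 places backward in the alphabet (wrapping around).
Applying that to "impulsei" gives "mp".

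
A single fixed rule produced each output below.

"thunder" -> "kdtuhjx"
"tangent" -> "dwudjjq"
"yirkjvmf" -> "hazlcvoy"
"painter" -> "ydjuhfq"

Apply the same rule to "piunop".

Looking at the pairs, the operation is to move the first 2 characters to the end (rotate left by 2), then shift every letter 10 places backward in the alphabet (wrapping around).
For "piunop", step one produces "unoppi"; step two turns that into "kdeffy".
(Check on "thunder": → "underth" → "kdtuhjx" ✓)

kdeffy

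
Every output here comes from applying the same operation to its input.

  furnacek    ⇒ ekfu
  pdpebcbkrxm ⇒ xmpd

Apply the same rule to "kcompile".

lekc

The pattern: move the first 2 characters to the end (rotate left by 2), then keep only the last 4 characters.
"kcompile" → "ompilekc" → "lekc".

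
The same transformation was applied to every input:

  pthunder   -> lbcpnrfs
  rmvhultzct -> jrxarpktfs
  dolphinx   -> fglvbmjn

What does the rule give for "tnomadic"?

ybgarlmk

What's happening: swap the front and back halves of the string, then shift every letter 2 places backward in the alphabet (wrapping around).
Starting from "tnomadic": after the first operation, "adictnom"; after the second, "ybgarlmk".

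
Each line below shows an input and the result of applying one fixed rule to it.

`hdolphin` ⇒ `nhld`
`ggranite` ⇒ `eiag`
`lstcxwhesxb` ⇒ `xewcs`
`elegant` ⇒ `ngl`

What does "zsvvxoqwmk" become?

The rule is to keep every other character starting from the second (positions 2nd, 4th, 6th, ...), then reverse the string.
Starting from "zsvvxoqwmk": after the first operation, "svowk"; after the second, "kwovs".
(Check on "ggranite": → "gaie" → "eiag" ✓)

kwovs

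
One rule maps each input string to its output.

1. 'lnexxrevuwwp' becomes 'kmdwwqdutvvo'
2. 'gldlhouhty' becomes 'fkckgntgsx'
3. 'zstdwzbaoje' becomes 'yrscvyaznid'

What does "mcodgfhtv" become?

lbncfegsu

What's happening: shift every letter 1 place backward in the alphabet (wrapping around).
For "mcodgfhtv" the result is "lbncfegsu".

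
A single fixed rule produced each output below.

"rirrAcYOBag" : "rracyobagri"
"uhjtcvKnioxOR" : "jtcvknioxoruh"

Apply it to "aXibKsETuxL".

The pattern: move the first 2 characters to the end (rotate left by 2), then convert every letter to lowercase.
Applying both steps to "aXibKsETuxL": "ibKsETuxLaX", then "ibksetuxlax".

ibksetuxlax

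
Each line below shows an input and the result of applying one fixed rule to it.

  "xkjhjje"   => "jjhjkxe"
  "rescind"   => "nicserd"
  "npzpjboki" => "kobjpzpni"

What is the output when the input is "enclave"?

Looking at the pairs, the operation is to reverse the string, then move the first character to the end.
For "enclave", step one produces "evalcne"; step two turns that into "valcnee".

valcnee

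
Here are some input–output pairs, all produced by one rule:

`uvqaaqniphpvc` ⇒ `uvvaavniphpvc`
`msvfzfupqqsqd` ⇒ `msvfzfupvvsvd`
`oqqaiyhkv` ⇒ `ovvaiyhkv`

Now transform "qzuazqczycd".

vzuazvczycd

Looking at the pairs, the operation is to replace every "q" with "v".
"qzuazqczycd" → "vzuazvczycd".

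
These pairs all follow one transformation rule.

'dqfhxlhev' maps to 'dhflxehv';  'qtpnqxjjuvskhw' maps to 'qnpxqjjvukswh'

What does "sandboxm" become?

The pattern: swap each adjacent pair of characters (1↔2, 3↔4, ...), then delete the first character.
"sandboxm" → "sdnobmx".

sdnobmx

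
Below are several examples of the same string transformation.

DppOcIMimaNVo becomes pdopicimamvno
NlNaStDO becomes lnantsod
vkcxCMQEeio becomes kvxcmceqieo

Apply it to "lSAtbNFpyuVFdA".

The rule is to swap each adjacent pair of characters (1↔2, 3↔4, ...), then convert every letter to lowercase.
For "lSAtbNFpyuVFdA", step one produces "SltANbpFuyFVAd"; step two turns that into "sltanbpfuyfvad".
(Check on "vkcxCMQEeio": → "kvxcMCEQieo" → "kvxcmceqieo" ✓)

sltanbpfuyfvad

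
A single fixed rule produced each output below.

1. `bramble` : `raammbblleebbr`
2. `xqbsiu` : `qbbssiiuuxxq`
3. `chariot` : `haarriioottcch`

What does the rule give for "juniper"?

Each output is the input with this applied: double every character, then move the first 3 characters to the end (rotate left by 3).
On "juniper" that produces "unniippeerrjju".

unniippeerrjju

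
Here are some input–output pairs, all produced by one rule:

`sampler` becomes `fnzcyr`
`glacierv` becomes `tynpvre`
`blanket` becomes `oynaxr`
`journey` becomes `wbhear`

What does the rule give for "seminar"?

What's happening: shift every letter 13 places forward in the alphabet (wrapping around) — i.e. ROT13, then delete the last character.
"seminar" → "frzvane" → "frzvan".

frzvan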